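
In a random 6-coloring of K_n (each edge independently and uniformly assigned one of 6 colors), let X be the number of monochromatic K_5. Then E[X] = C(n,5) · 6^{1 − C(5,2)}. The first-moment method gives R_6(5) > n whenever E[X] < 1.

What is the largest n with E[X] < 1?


We need C(n, 5) · 6^{1 − 10} < 1, i.e. C(n, 5) < 6^{10 − 1} = 10077696.
Check values of n near the boundary:
  n = 63: C(63, 5) = 7028847; 7028847 < 10077696? YES
  n = 64: C(64, 5) = 7624512; 7624512 < 10077696? YES
  n = 65: C(65, 5) = 8259888; 8259888 < 10077696? YES
  n = 66: C(66, 5) = 8936928; 8936928 < 10077696? YES
  n = 67: C(67, 5) = 9657648; 9657648 < 10077696? YES
  n = 68: C(68, 5) = 10424128; 10424128 < 10077696? NO
  n = 69: C(69, 5) = 11238513; 11238513 < 10077696? NO
  n = 70: C(70, 5) = 12103014; 12103014 < 10077696? NO
The largest n with C(n, 5) < 10077696 is n = 67 (where E[X] = 67067/69984 ≈ 0.958319). Hence R_6(5) > 67, i.e. R_6(5) ≥ 68.

Largest n = 67; hence R_6(5) > 67.


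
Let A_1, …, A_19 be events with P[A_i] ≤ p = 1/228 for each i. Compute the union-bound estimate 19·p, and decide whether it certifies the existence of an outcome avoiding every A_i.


Union bound: P[∪_{i=1}^{19} A_i] ≤ Σ_i P[A_i] ≤ 19·p = 19·(1/228) = 1/12.
Numerically: 1/12 ≈ 0.08333.
Is 1/12 < 1? YES.
Since P[∪ A_i] ≤ 1/12 < 1, the complement has P[∩ A_i^c] ≥ 1 − 1/12 = 11/12 > 0, so some outcome avoids every A_i.

19·p = 1/12 ≈ 0.08333; existence CERTIFIED by the union bound.


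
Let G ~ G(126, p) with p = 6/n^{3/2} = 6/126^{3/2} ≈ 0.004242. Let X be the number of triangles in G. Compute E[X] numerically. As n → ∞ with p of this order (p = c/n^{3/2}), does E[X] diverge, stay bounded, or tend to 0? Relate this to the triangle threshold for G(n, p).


Number of potential triangles: C(126, 3) = 325500.
Each occurs with probability p³ ≈ (0.004242)³ ≈ 7.634600e-08.
By linearity: E[X] = C(126, 3)·p³ ≈ 325500 · 7.634600e-08 ≈ 0.0249.
Since α = 3/2 > 1, p = c/n^{3/2} = o(1/n) is below the triangle threshold p ~ 1/n. Asymptotically E[X] ~ (c³/6)·n^{3(1−α)} = (6³/6)·n^{-1.5} → 0, so by Markov's inequality G has no triangles w.h.p.

E[X] ≈ 0.0249; in regime p = Θ(1/n^{3/2}) E[X] tends to 0 (below the triangle threshold p ~ 1/n).


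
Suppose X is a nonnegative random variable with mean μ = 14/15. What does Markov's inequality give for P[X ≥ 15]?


μ = E[X] = 14/15, a = 15.
Markov: P[X ≥ 15] ≤ μ/a = (14/15)/15 = 14/225.
Numerically: ≈ 0.0622.
(Since a = 15 > μ = 0.9333, the bound 14/225 is < 1 and informative.)

P[X ≥ 15] ≤ 14/225 ≈ 0.0622.


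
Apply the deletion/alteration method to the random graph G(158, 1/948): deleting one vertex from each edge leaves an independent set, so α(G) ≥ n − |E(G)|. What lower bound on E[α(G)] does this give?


E[|E(G)|] = C(158, 2)·p = 12403 · (1/948) = 157/12.
E[α(G)] ≥ n − E[|E(G)|] = 158 − 157/12 = 1739/12.
Numerically: ≈ 144.91667.
(This is only a lower bound; the true E[α(G)] may be larger.)

E[α(G)] ≥ 1739/12 ≈ 144.91667.


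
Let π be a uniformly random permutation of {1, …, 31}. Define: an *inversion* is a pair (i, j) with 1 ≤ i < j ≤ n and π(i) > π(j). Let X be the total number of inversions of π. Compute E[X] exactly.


Write X = Σ X_I over the C(31, 2) = 465 pairs i < j, with X_I the indicator of one inversion.
There are 465 indicators.
For each fixed pair i < j, the values π(i) and π(j) are two distinct elements of {1, …, 31} in uniformly random order; by symmetry P[π(i) > π(j)] = 1/2.
By linearity: E[X] = 465 · (1/2) = C(31, 2) · (1/2) = 465/2 = 465/2 ≈ 232.500.

E[X] = 465/2 = 232.500.


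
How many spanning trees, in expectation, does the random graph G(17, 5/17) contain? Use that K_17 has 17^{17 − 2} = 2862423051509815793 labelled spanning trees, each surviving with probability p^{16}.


K_17 has 17^{17 − 2} = 2862423051509815793 labelled spanning trees.
For each such spanning tree H, let X_H = 1 if all 16 edges of H are present in G. Then P[X_H = 1] = p^{16} = (5/17)^{16} = 152587890625/48661191875666868481.
By linearity: E[X] = Σ_H E[X_H] = 2862423051509815793 · p^{16} = 2862423051509815793 · 152587890625/48661191875666868481 = 152587890625/17.
Numerically: E[X] ≈ 8.98e+09.

E[X] = 2862423051509815793 · (5/17)^{16} = 152587890625/17 ≈ 8.98e+09.


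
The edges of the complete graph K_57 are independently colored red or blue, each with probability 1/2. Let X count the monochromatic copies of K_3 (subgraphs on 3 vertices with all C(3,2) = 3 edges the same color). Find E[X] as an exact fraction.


Let X = Σ_S X_S over the C(57, 3) = 29260 subsets S of size 3, where X_S = 1 if the K_3 on S is monochromatic.
For a fixed S, the K_3 on S has C(3, 2) = 3 edges. P[all 3 edges red] = (1/2)^3, and likewise for blue, so P[monochromatic] = 2·(1/2)^3 = 2^{1 − 3} = 1/4.
By linearity: E[X] = C(57, 3) · 2^{1 − 3} = 29260 · 1/4 = 7315.
Numerically: E[X] ≈ 7315.00000.

E[X] = C(57,3)·2^(1−C(3,2)) = 7315 ≈ 7315.00000.


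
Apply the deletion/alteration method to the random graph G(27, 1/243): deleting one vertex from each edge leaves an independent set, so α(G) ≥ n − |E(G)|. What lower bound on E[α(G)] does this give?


E[|E(G)|] = C(27, 2)·p = 351 · (1/243) = 13/9.
E[α(G)] ≥ n − E[|E(G)|] = 27 − 13/9 = 230/9.
Numerically: ≈ 25.55556.
(This is only a lower bound; the true E[α(G)] may be larger.)

E[α(G)] ≥ 230/9 ≈ 25.55556.


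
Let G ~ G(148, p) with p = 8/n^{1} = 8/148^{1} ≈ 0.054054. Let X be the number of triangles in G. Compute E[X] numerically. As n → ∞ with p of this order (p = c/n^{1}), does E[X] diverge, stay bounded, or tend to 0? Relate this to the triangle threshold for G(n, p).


Number of potential triangles: C(148, 3) = 529396.
Each occurs with probability p³ ≈ (0.054054)³ ≈ 1.5793734e-04.
By linearity: E[X] = C(148, 3)·p³ ≈ 529396 · 1.5793734e-04 ≈ 83.61140.
Here α = 1, so p = 8/n is exactly at the triangle threshold p ~ 1/n. Asymptotically E[X] → c³/6 = 8³/6 = 256/3 ≈ 85.33333, a bounded constant. In this regime the triangle count is asymptotically Poisson(c³/6).

E[X] ≈ 83.61140; in regime p = Θ(1/n^{1}) E[X] stays bounded (at the triangle threshold p ~ 1/n).


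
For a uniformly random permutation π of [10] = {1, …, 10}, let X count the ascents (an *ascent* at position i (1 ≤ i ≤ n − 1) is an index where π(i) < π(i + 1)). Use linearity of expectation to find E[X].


Write X = Σ X_I over i = 1, …, 9, with X_I the indicator of one ascent.
There are 9 indicators.
For each fixed i, the pair (π(i), π(i+1)) is a uniformly random ordered pair of distinct values from {1, …, 10}; by symmetry P[π(i) < π(i+1)] = 1/2.
By linearity: E[X] = 9 · (1/2) = (10 − 1) · (1/2) = 9/2 ≈ 4.500.

E[X] = 9/2 = 4.500.


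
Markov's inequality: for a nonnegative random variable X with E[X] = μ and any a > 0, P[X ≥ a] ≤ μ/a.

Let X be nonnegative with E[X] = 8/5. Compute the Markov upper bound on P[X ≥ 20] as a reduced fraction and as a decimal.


μ = E[X] = 8/5, a = 20.
Markov: P[X ≥ 20] ≤ μ/a = (8/5)/20 = 2/25.
Numerically: ≈ 0.080.
(Since a = 20 > μ = 1.600, the bound 2/25 is < 1 and informative.)

P[X ≥ 20] ≤ 2/25 ≈ 0.080.


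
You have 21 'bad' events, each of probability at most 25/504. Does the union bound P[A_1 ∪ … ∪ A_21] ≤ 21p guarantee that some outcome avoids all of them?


Union bound: P[∪_{i=1}^{21} A_i] ≤ Σ_i P[A_i] ≤ 21·p = 21·(25/504) = 25/24.
Numerically: 25/24 ≈ 1.0416667.
Is 25/24 < 1? NO.
Since the bound 25/24 is ≥ 1, the union bound is uninformative here; it does NOT by itself certify existence.

21·p = 25/24 ≈ 1.0416667; existence NOT certified by the union bound.


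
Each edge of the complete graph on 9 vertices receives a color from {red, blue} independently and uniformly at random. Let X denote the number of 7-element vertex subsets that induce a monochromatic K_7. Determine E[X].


Let X = Σ_S X_S over the C(9, 7) = 36 subsets S of size 7, where X_S = 1 if the K_7 on S is monochromatic.
For a fixed S, the K_7 on S has C(7, 2) = 21 edges. P[all 21 edges red] = (1/2)^21, and likewise for blue, so P[monochromatic] = 2·(1/2)^21 = 2^{1 − 21} = 1/1048576.
By linearity: E[X] = C(9, 7) · 2^{1 − 21} = 36 · 1/1048576 = 9/262144.
Numerically: E[X] ≈ 0.00003.

E[X] = C(9,7)·2^(1−C(7,2)) = 9/262144 ≈ 0.00003.


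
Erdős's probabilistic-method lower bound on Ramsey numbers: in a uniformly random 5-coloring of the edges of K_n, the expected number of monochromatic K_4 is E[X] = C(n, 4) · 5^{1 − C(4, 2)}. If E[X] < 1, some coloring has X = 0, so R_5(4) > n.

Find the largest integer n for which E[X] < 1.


We need C(n, 4) · 5^{1 − 6} < 1, i.e. C(n, 4) < 5^{6 − 1} = 3125.
Check values of n near the boundary:
  n = 17: C(17, 4) = 2380; 2380 < 3125? YES
  n = 18: C(18, 4) = 3060; 3060 < 3125? YES
  n = 19: C(19, 4) = 3876; 3876 < 3125? NO
  n = 20: C(20, 4) = 4845; 4845 < 3125? NO
The largest n with C(n, 4) < 3125 is n = 18 (where E[X] = 612/625 ≈ 0.9792). Hence R_5(4) > 18, i.e. R_5(4) ≥ 19.

Largest n = 18; hence R_5(4) > 18.


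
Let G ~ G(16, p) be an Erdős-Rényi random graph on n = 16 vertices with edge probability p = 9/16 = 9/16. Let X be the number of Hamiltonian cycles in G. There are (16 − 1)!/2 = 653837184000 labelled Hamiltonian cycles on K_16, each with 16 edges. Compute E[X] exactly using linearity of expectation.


K_16 has (16 − 1)!/2 = 653837184000 labelled Hamiltonian cycles.
For each such Hamiltonian cycle H, let X_H = 1 if all 16 edges of H are present in G. Then P[X_H = 1] = p^{16} = (9/16)^{16} = 1853020188851841/18446744073709551616.
Summing the indicators: E[X] = Σ_H E[X_H] = 653837184000 · p^{16} = 653837184000 · 1853020188851841/18446744073709551616 = 1183177248216831945952875/18014398509481984.
Numerically: E[X] ≈ 6.568e+07.

E[X] = 653837184000 · (9/16)^{16} = 1183177248216831945952875/18014398509481984 ≈ 6.568e+07.


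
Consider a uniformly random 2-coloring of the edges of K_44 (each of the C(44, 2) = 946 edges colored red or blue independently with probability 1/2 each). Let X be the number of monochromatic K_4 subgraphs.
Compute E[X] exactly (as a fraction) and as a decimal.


Let X = Σ_S X_S over the C(44, 4) = 135751 subsets S of size 4, where X_S = 1 if the K_4 on S is monochromatic.
For a fixed S, the K_4 on S has C(4, 2) = 6 edges. P[all 6 edges red] = (1/2)^6, and likewise for blue, so P[monochromatic] = 2·(1/2)^6 = 2^{1 − 6} = 1/32.
Summing: E[X] = C(44, 4) · 2^{1 − 6} = 135751 · 1/32 = 135751/32.
Numerically: E[X] ≈ 4242.218750.

E[X] = C(44,4)·2^(1−C(4,2)) = 135751/32 ≈ 4242.218750.


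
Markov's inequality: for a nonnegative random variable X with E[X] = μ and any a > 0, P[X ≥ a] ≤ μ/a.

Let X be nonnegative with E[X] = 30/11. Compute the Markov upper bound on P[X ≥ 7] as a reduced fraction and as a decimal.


μ = E[X] = 30/11, a = 7.
Markov: P[X ≥ 7] ≤ μ/a = (30/11)/7 = 30/77.
Numerically: ≈ 0.3896.
(Since a = 7 > μ = 2.7273, the bound 30/77 is < 1 and informative.)

P[X ≥ 7] ≤ 30/77 ≈ 0.3896.


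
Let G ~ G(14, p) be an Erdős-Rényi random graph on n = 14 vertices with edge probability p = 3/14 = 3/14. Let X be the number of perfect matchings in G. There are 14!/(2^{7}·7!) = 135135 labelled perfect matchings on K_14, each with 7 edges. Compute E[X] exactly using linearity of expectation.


K_14 has 14!/(2^{7}·7!) = 135135 labelled perfect matchings.
For each such perfect matching H, let X_H = 1 if all 7 edges of H are present in G. Then P[X_H = 1] = p^{7} = (3/14)^{7} = 2187/105413504.
By linearity of expectation: E[X] = Σ_H E[X_H] = 135135 · p^{7} = 135135 · 2187/105413504 = 42220035/15059072.
Numerically: E[X] ≈ 2.804.

E[X] = 135135 · (3/14)^{7} = 42220035/15059072 ≈ 2.804.


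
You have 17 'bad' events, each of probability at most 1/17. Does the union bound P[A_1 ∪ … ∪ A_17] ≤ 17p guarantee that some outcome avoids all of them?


Union bound: P[∪_{i=1}^{17} A_i] ≤ Σ_i P[A_i] ≤ 17·p = 17·(1/17) = 1.
Numerically: 1 ≈ 1.000.
Is 1 < 1? NO.
Since the bound 1 is ≥ 1, the union bound is uninformative here; it does NOT by itself certify existence.

17·p = 1 ≈ 1.000; existence NOT certified by the union bound.


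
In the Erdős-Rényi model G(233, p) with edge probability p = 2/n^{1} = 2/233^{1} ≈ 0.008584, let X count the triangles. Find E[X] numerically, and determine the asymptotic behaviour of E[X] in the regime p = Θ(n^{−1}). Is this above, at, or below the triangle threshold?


Number of potential triangles: C(233, 3) = 2081156.
Each occurs with probability p³ ≈ (0.008584)³ ≈ 6.324442e-07.
By linearity: E[X] = C(233, 3)·p³ ≈ 2081156 · 6.324442e-07 ≈ 1.3162.
Here α = 1, so p = 2/n is exactly at the triangle threshold p ~ 1/n. Asymptotically E[X] → c³/6 = 2³/6 = 4/3 ≈ 1.3333, a bounded constant. In this regime the triangle count is asymptotically Poisson(c³/6).

E[X] ≈ 1.3162; in regime p = Θ(1/n^{1}) E[X] stays bounded (at the triangle threshold p ~ 1/n).


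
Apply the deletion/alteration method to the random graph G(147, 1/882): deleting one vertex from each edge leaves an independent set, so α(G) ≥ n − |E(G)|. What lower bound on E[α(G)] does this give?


E[|E(G)|] = C(147, 2)·p = 10731 · (1/882) = 73/6.
E[α(G)] ≥ n − E[|E(G)|] = 147 − 73/6 = 809/6.
Numerically: ≈ 134.833.
(This is only a lower bound; the true E[α(G)] may be larger.)

E[α(G)] ≥ 809/6 ≈ 134.833.


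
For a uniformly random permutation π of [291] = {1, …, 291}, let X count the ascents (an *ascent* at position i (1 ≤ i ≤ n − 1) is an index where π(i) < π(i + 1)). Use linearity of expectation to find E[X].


Write X = Σ X_I over i = 1, …, 290, with X_I the indicator of one ascent.
There are 290 indicators.
For each fixed i, the pair (π(i), π(i+1)) is a uniformly random ordered pair of distinct values from {1, …, 291}; by symmetry P[π(i) < π(i+1)] = 1/2.
By linearity: E[X] = 290 · (1/2) = (291 − 1) · (1/2) = 145 ≈ 145.000.

E[X] = 145 = 145.000.


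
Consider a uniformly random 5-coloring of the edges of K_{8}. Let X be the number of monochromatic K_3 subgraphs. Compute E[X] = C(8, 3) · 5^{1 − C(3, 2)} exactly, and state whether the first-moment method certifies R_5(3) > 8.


E[X] = C(8, 3) · 5^{1 − 3} = 56 · 5^{−2} = 56/25.
As a reduced fraction: E[X] = 56/25 ≈ 2.240.
Is E[X] < 1? NO.
Since E[X] ≥ 1, the first-moment bound is inconclusive at n = 8; it does NOT by itself certify R_5(3) > 8.

E[X] = 56/25 ≈ 2.240; E[X] ≥ 1; first-moment method inconclusive here.


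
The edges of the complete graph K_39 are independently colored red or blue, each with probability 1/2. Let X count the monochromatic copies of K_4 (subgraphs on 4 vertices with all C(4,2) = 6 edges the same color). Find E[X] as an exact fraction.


Let X = Σ_S X_S over the C(39, 4) = 82251 subsets S of size 4, where X_S = 1 if the K_4 on S is monochromatic.
For a fixed S, the K_4 on S has C(4, 2) = 6 edges. P[all 6 edges red] = (1/2)^6, and likewise for blue, so P[monochromatic] = 2·(1/2)^6 = 2^{1 − 6} = 1/32.
By linearity: E[X] = C(39, 4) · 2^{1 − 6} = 82251 · 1/32 = 82251/32.
Numerically: E[X] ≈ 2570.344.

E[X] = C(39,4)·2^(1−C(4,2)) = 82251/32 ≈ 2570.344.


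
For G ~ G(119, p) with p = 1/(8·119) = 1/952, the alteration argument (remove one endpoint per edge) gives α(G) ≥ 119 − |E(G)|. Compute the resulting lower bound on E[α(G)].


E[|E(G)|] = C(119, 2)·p = 7021 · (1/952) = 59/8.
E[α(G)] ≥ n − E[|E(G)|] = 119 − 59/8 = 893/8.
Numerically: ≈ 111.6250.
(This is only a lower bound; the true E[α(G)] may be larger.)

E[α(G)] ≥ 893/8 ≈ 111.6250.


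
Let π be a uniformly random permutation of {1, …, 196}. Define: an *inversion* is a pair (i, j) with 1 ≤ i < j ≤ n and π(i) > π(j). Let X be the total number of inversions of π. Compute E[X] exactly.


Write X = Σ X_I over the C(196, 2) = 19110 pairs i < j, with X_I the indicator of one inversion.
There are 19110 indicators.
For each fixed pair i < j, the values π(i) and π(j) are two distinct elements of {1, …, 196} in uniformly random order; by symmetry P[π(i) > π(j)] = 1/2.
By linearity: E[X] = 19110 · (1/2) = C(196, 2) · (1/2) = 19110/2 = 9555 ≈ 9555.00000.

E[X] = 9555 = 9555.00000.


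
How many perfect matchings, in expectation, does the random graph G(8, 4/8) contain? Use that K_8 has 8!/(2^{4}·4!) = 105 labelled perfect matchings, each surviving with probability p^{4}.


K_8 has 8!/(2^{4}·4!) = 105 labelled perfect matchings.
For each such perfect matching H, let X_H = 1 if all 4 edges of H are present in G. Then P[X_H = 1] = p^{4} = (1/2)^{4} = 1/16.
By linearity: E[X] = Σ_H E[X_H] = 105 · p^{4} = 105 · 1/16 = 105/16.
Numerically: E[X] ≈ 6.562.

E[X] = 105 · (1/2)^{4} = 105/16 ≈ 6.562.


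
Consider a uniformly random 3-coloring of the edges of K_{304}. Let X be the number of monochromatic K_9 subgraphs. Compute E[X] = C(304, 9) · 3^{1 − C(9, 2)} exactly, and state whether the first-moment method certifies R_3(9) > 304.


E[X] = C(304, 9) · 3^{1 − 36} = 54222992899492560 · 3^{−35} = 54222992899492560/50031545098999707.
As a reduced fraction: E[X] = 18074330966497520/16677181699666569 ≈ 1.0838.
Is E[X] < 1? NO.
Since E[X] ≥ 1, the first-moment bound is inconclusive at n = 304; it does NOT by itself certify R_3(9) > 304.

E[X] = 18074330966497520/16677181699666569 ≈ 1.0838; E[X] ≥ 1; first-moment method inconclusive here.


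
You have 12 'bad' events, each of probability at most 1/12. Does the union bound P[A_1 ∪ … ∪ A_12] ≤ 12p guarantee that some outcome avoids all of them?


Union bound: P[∪_{i=1}^{12} A_i] ≤ Σ_i P[A_i] ≤ 12·p = 12·(1/12) = 1.
Numerically: 1 ≈ 1.000.
Is 1 < 1? NO.
Since the bound 1 is ≥ 1, the union bound is uninformative here; it does NOT by itself certify existence.

12·p = 1 ≈ 1.000; existence NOT certified by the union bound.


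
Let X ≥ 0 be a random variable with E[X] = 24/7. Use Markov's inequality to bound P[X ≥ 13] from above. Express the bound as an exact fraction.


μ = E[X] = 24/7, a = 13.
Markov: P[X ≥ 13] ≤ μ/a = (24/7)/13 = 24/91.
Numerically: ≈ 0.264.
(Since a = 13 > μ = 3.429, the bound 24/91 is < 1 and informative.)

P[X ≥ 13] ≤ 24/91 ≈ 0.264.


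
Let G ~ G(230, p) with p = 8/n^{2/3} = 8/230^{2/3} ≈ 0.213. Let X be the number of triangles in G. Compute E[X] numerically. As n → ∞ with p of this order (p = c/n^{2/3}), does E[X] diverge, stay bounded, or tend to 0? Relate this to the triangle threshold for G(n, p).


Number of potential triangles: C(230, 3) = 2001460.
Each occurs with probability p³ ≈ (0.213)³ ≈ 9.67864e-03.
By linearity: E[X] = C(230, 3)·p³ ≈ 2001460 · 9.67864e-03 ≈ 19371.409.
Since α = 2/3 < 1, p = c/n^{2/3} ≫ 1/n is above the triangle threshold p ~ 1/n. Asymptotically E[X] ~ (c³/6)·n^{3(1−α)} = (8³/6)·n^{1} → ∞; triangles are abundant w.h.p.

E[X] ≈ 19371.409; in regime p = Θ(1/n^{2/3}) E[X] diverges (above the triangle threshold p ~ 1/n).


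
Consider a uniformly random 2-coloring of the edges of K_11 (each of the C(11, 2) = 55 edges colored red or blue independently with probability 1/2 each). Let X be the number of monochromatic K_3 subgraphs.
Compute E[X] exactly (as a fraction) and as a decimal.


Let X = Σ_S X_S over the C(11, 3) = 165 subsets S of size 3, where X_S = 1 if the K_3 on S is monochromatic.
For a fixed S, the K_3 on S has C(3, 2) = 3 edges. P[all 3 edges red] = (1/2)^3, and likewise for blue, so P[monochromatic] = 2·(1/2)^3 = 2^{1 − 3} = 1/4.
Summing: E[X] = C(11, 3) · 2^{1 − 3} = 165 · 1/4 = 165/4.
Numerically: E[X] ≈ 41.250.

E[X] = C(11,3)·2^(1−C(3,2)) = 165/4 ≈ 41.250.


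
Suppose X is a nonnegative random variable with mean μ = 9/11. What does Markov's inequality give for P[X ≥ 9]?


μ = E[X] = 9/11, a = 9.
Markov: P[X ≥ 9] ≤ μ/a = (9/11)/9 = 1/11.
Numerically: ≈ 0.0909.
(Since a = 9 > μ = 0.8182, the bound 1/11 is < 1 and informative.)

P[X ≥ 9] ≤ 1/11 ≈ 0.0909.


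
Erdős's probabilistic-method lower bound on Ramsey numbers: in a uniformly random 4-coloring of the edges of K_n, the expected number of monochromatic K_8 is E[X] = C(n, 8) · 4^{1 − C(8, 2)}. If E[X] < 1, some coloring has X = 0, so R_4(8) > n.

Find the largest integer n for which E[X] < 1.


We need C(n, 8) · 4^{1 − 28} < 1, i.e. C(n, 8) < 4^{28 − 1} = 18014398509481984.
Check values of n near the boundary:
  n = 405: C(405, 8) = 16745853821188050; 16745853821188050 < 18014398509481984? YES
  n = 406: C(406, 8) = 17082453897995850; 17082453897995850 < 18014398509481984? YES
  n = 407: C(407, 8) = 17424959239309050; 17424959239309050 < 18014398509481984? YES
  n = 408: C(408, 8) = 17773458424095231; 17773458424095231 < 18014398509481984? YES
  n = 409: C(409, 8) = 18128041135797879; 18128041135797879 < 18014398509481984? NO
  n = 410: C(410, 8) = 18488798173326195; 18488798173326195 < 18014398509481984? NO
The largest n with C(n, 8) < 18014398509481984 is n = 408 (where E[X] = 17773458424095231/18014398509481984 ≈ 0.987). Hence R_4(8) > 408, i.e. R_4(8) ≥ 409.

Largest n = 408; hence R_4(8) > 408.


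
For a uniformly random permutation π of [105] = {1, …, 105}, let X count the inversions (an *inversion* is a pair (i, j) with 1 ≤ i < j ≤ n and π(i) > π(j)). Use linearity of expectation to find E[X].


Write X = Σ X_I over the C(105, 2) = 5460 pairs i < j, with X_I the indicator of one inversion.
There are 5460 indicators.
For each fixed pair i < j, the values π(i) and π(j) are two distinct elements of {1, …, 105} in uniformly random order; by symmetry P[π(i) > π(j)] = 1/2.
By linearity: E[X] = 5460 · (1/2) = C(105, 2) · (1/2) = 5460/2 = 2730 ≈ 2730.0000.

E[X] = 2730 = 2730.0000.


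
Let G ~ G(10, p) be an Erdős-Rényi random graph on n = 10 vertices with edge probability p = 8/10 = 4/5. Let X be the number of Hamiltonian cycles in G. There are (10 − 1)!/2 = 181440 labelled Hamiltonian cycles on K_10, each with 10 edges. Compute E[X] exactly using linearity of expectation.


K_10 has (10 − 1)!/2 = 181440 labelled Hamiltonian cycles.
For each such Hamiltonian cycle H, let X_H = 1 if all 10 edges of H are present in G. Then P[X_H = 1] = p^{10} = (4/5)^{10} = 1048576/9765625.
By linearity: E[X] = Σ_H E[X_H] = 181440 · p^{10} = 181440 · 1048576/9765625 = 38050725888/1953125.
Numerically: E[X] ≈ 19482.

E[X] = 181440 · (4/5)^{10} = 38050725888/1953125 ≈ 19482.


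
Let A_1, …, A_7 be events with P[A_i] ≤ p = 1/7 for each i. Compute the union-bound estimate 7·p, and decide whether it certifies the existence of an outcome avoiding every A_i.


Union bound: P[∪_{i=1}^{7} A_i] ≤ Σ_i P[A_i] ≤ 7·p = 7·(1/7) = 1.
Numerically: 1 ≈ 1.0000.
Is 1 < 1? NO.
Since the bound 1 is ≥ 1, the union bound is uninformative here; it does NOT by itself certify existence.

7·p = 1 ≈ 1.0000; existence NOT certified by the union bound.


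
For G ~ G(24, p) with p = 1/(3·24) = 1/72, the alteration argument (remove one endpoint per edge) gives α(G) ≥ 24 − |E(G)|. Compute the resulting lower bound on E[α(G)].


E[|E(G)|] = C(24, 2)·p = 276 · (1/72) = 23/6.
E[α(G)] ≥ n − E[|E(G)|] = 24 − 23/6 = 121/6.
Numerically: ≈ 20.166667.
(This is only a lower bound; the true E[α(G)] may be larger.)

E[α(G)] ≥ 121/6 ≈ 20.166667.


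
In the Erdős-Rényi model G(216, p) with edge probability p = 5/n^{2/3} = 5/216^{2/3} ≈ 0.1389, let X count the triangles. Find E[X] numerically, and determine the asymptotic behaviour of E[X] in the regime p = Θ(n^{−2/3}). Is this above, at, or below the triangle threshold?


Number of potential triangles: C(216, 3) = 1656360.
Each occurs with probability p³ ≈ (0.1389)³ ≈ 2.679184e-03.
By linearity: E[X] = C(216, 3)·p³ ≈ 1656360 · 2.679184e-03 ≈ 4437.6929.
Since α = 2/3 < 1, p = c/n^{2/3} ≫ 1/n is above the triangle threshold p ~ 1/n. Asymptotically E[X] ~ (c³/6)·n^{3(1−α)} = (5³/6)·n^{1} → ∞; triangles are abundant w.h.p.

E[X] ≈ 4437.6929; in regime p = Θ(1/n^{2/3}) E[X] diverges (above the triangle threshold p ~ 1/n).


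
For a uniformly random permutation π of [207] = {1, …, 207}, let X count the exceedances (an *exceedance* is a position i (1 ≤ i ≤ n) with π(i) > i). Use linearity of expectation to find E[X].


Write X = Σ_{i=1}^{207} X_i, where X_i = 1_{π(i) > i}.
For each fixed i, π(i) is uniform over {1, …, 207} (marginal of a uniform permutation), so P[π(i) > i] = (n − i)/n. Summing: Σ_{i=1}^{207} (n − i)/n = (0 + 1 + … + 206)/207 = 207(207 − 1)/(2·207) = (207 − 1)/2.
Hence E[X] = Σ_{i=1}^{207} (207 − i)/207 = 103 ≈ 103.000000.

E[X] = 103 = 103.000000.


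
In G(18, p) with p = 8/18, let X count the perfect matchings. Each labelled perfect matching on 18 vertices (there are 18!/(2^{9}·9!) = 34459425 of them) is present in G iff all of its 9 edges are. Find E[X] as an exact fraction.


K_18 has 18!/(2^{9}·9!) = 34459425 labelled perfect matchings.
For each such perfect matching H, let X_H = 1 if all 9 edges of H are present in G. Then P[X_H = 1] = p^{9} = (4/9)^{9} = 262144/387420489.
By linearity of expectation: E[X] = Σ_H E[X_H] = 34459425 · p^{9} = 34459425 · 262144/387420489 = 111522611200/4782969.
Numerically: E[X] ≈ 23317.

E[X] = 34459425 · (4/9)^{9} = 111522611200/4782969 ≈ 23317.


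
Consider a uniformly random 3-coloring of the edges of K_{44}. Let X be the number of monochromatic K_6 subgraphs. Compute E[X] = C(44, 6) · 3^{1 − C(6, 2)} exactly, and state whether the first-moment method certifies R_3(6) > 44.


E[X] = C(44, 6) · 3^{1 − 15} = 7059052 · 3^{−14} = 7059052/4782969.
As a reduced fraction: E[X] = 7059052/4782969 ≈ 1.4759.
Is E[X] < 1? NO.
Since E[X] ≥ 1, the first-moment bound is inconclusive at n = 44; it does NOT by itself certify R_3(6) > 44.

E[X] = 7059052/4782969 ≈ 1.4759; E[X] ≥ 1; first-moment method inconclusive here.


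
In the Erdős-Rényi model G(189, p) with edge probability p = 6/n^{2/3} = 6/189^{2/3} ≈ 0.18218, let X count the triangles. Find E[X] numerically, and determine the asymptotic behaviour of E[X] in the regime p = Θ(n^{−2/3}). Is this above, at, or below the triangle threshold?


Number of potential triangles: C(189, 3) = 1107414.
Each occurs with probability p³ ≈ (0.18218)³ ≈ 6.0468632e-03.
By linearity: E[X] = C(189, 3)·p³ ≈ 1107414 · 6.0468632e-03 ≈ 6696.38095.
Since α = 2/3 < 1, p = c/n^{2/3} ≫ 1/n is above the triangle threshold p ~ 1/n. Asymptotically E[X] ~ (c³/6)·n^{3(1−α)} = (6³/6)·n^{1} → ∞; triangles are abundant w.h.p.

E[X] ≈ 6696.38095; in regime p = Θ(1/n^{2/3}) E[X] diverges (above the triangle threshold p ~ 1/n).


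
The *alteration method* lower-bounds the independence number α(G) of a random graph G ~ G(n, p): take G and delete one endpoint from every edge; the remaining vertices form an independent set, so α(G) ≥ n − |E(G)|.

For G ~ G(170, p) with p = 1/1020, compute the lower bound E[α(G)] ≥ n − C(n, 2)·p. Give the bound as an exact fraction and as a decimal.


E[|E(G)|] = C(170, 2)·p = 14365 · (1/1020) = 169/12.
E[α(G)] ≥ n − E[|E(G)|] = 170 − 169/12 = 1871/12.
Numerically: ≈ 155.9167.
(This is only a lower bound; the true E[α(G)] may be larger.)

E[α(G)] ≥ 1871/12 ≈ 155.9167.


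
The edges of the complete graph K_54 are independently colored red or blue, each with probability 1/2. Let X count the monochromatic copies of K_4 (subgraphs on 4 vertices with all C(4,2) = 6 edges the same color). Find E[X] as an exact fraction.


Let X = Σ_S X_S over the C(54, 4) = 316251 subsets S of size 4, where X_S = 1 if the K_4 on S is monochromatic.
For a fixed S, the K_4 on S has C(4, 2) = 6 edges. P[all 6 edges red] = (1/2)^6, and likewise for blue, so P[monochromatic] = 2·(1/2)^6 = 2^{1 − 6} = 1/32.
Summing: E[X] = C(54, 4) · 2^{1 − 6} = 316251 · 1/32 = 316251/32.
Numerically: E[X] ≈ 9882.8438.

E[X] = C(54,4)·2^(1−C(4,2)) = 316251/32 ≈ 9882.8438.


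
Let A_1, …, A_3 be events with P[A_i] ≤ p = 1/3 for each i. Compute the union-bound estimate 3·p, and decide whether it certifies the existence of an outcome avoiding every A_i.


Union bound: P[∪_{i=1}^{3} A_i] ≤ Σ_i P[A_i] ≤ 3·p = 3·(1/3) = 1.
Numerically: 1 ≈ 1.0000.
Is 1 < 1? NO.
Since the bound 1 is ≥ 1, the union bound is uninformative here; it does NOT by itself certify existence.

3·p = 1 ≈ 1.0000; existence NOT certified by the union bound.


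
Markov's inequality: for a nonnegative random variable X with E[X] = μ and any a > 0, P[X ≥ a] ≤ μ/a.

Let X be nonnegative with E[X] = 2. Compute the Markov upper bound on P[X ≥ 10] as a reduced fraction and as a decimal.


μ = E[X] = 2, a = 10.
Markov: P[X ≥ 10] ≤ μ/a = (2)/10 = 1/5.
Numerically: ≈ 0.2000.
(Since a = 10 > μ = 2.0000, the bound 1/5 is < 1 and informative.)

P[X ≥ 10] ≤ 1/5 ≈ 0.2000.


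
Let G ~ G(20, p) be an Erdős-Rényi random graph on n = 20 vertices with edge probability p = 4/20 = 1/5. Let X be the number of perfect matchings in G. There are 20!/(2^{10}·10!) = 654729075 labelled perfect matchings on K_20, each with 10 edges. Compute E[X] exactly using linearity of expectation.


K_20 has 20!/(2^{10}·10!) = 654729075 labelled perfect matchings.
For each such perfect matching H, let X_H = 1 if all 10 edges of H are present in G. Then P[X_H = 1] = p^{10} = (1/5)^{10} = 1/9765625.
By linearity of expectation: E[X] = Σ_H E[X_H] = 654729075 · p^{10} = 654729075 · 1/9765625 = 26189163/390625.
Numerically: E[X] ≈ 67.0443.

E[X] = 654729075 · (1/5)^{10} = 26189163/390625 ≈ 67.0443.


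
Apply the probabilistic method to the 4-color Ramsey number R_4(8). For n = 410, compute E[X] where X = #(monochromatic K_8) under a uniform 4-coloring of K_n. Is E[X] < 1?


E[X] = C(410, 8) · 4^{1 − 28} = 18488798173326195 · 4^{−27} = 18488798173326195/18014398509481984.
As a reduced fraction: E[X] = 18488798173326195/18014398509481984 ≈ 1.026334.
Is E[X] < 1? NO.
Since E[X] ≥ 1, the first-moment bound is inconclusive at n = 410; it does NOT by itself certify R_4(8) > 410.

E[X] = 18488798173326195/18014398509481984 ≈ 1.026334; E[X] ≥ 1; first-moment method inconclusive here.


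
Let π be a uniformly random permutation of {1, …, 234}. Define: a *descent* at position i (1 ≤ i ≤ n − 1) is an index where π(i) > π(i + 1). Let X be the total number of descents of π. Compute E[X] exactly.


Write X = Σ X_I over i = 1, …, 233, with X_I the indicator of one descent.
There are 233 indicators.
For each fixed i, the pair (π(i), π(i+1)) is a uniformly random ordered pair of distinct values from {1, …, 234}; by symmetry P[π(i) > π(i+1)] = 1/2.
By linearity: E[X] = 233 · (1/2) = (234 − 1) · (1/2) = 233/2 ≈ 116.500.

E[X] = 233/2 = 116.500.


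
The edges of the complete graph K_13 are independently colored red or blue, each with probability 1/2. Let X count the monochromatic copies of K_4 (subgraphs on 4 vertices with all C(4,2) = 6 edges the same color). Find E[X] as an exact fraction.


Let X = Σ_S X_S over the C(13, 4) = 715 subsets S of size 4, where X_S = 1 if the K_4 on S is monochromatic.
For a fixed S, the K_4 on S has C(4, 2) = 6 edges. P[all 6 edges red] = (1/2)^6, and likewise for blue, so P[monochromatic] = 2·(1/2)^6 = 2^{1 − 6} = 1/32.
By linearity: E[X] = C(13, 4) · 2^{1 − 6} = 715 · 1/32 = 715/32.
Numerically: E[X] ≈ 22.34375.

E[X] = C(13,4)·2^(1−C(4,2)) = 715/32 ≈ 22.34375.


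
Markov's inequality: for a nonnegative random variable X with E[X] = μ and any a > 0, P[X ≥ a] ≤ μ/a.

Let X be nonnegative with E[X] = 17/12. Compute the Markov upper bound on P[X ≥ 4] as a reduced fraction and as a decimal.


μ = E[X] = 17/12, a = 4.
Markov: P[X ≥ 4] ≤ μ/a = (17/12)/4 = 17/48.
Numerically: ≈ 0.354.
(Since a = 4 > μ = 1.417, the bound 17/48 is < 1 and informative.)

P[X ≥ 4] ≤ 17/48 ≈ 0.354.


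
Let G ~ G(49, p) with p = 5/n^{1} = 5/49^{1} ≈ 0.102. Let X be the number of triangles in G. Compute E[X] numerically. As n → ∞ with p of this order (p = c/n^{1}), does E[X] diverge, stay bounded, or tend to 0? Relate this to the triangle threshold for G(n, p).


Number of potential triangles: C(49, 3) = 18424.
Each occurs with probability p³ ≈ (0.102)³ ≈ 1.06248e-03.
By linearity: E[X] = C(49, 3)·p³ ≈ 18424 · 1.06248e-03 ≈ 19.575.
Here α = 1, so p = 5/n is exactly at the triangle threshold p ~ 1/n. Asymptotically E[X] → c³/6 = 5³/6 = 125/6 ≈ 20.833, a bounded constant. In this regime the triangle count is asymptotically Poisson(c³/6).

E[X] ≈ 19.575; in regime p = Θ(1/n^{1}) E[X] stays bounded (at the triangle threshold p ~ 1/n).


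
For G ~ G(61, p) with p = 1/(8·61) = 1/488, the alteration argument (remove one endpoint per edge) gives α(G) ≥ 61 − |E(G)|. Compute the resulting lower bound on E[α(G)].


E[|E(G)|] = C(61, 2)·p = 1830 · (1/488) = 15/4.
E[α(G)] ≥ n − E[|E(G)|] = 61 − 15/4 = 229/4.
Numerically: ≈ 57.2500.
(This is only a lower bound; the true E[α(G)] may be larger.)

E[α(G)] ≥ 229/4 ≈ 57.2500.


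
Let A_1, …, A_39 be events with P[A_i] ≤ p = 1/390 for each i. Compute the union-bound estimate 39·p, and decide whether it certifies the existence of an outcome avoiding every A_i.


Union bound: P[∪_{i=1}^{39} A_i] ≤ Σ_i P[A_i] ≤ 39·p = 39·(1/390) = 1/10.
Numerically: 1/10 ≈ 0.100000.
Is 1/10 < 1? YES.
Since P[∪ A_i] ≤ 1/10 < 1, the complement has P[∩ A_i^c] ≥ 1 − 1/10 = 9/10 > 0, so some outcome avoids every A_i.

39·p = 1/10 ≈ 0.100000; existence CERTIFIED by the union bound.


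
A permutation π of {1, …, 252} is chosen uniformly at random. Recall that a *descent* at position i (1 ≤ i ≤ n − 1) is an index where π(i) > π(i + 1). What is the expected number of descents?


Write X = Σ X_I over i = 1, …, 251, with X_I the indicator of one descent.
There are 251 indicators.
For each fixed i, the pair (π(i), π(i+1)) is a uniformly random ordered pair of distinct values from {1, …, 252}; by symmetry P[π(i) > π(i+1)] = 1/2.
By linearity: E[X] = 251 · (1/2) = (252 − 1) · (1/2) = 251/2 ≈ 125.5000.

E[X] = 251/2 = 125.5000.


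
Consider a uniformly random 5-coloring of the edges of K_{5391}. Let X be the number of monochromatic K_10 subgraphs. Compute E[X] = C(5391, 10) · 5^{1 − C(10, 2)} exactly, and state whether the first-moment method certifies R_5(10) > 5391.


E[X] = C(5391, 10) · 5^{1 − 45} = 5666344714787188828795213697883 · 5^{−44} = 5666344714787188828795213697883/5684341886080801486968994140625.
As a reduced fraction: E[X] = 5666344714787188828795213697883/5684341886080801486968994140625 ≈ 0.9968.
Is E[X] < 1? YES.
Since E[X] < 1, there exists a 5-coloring of K_{5391} with no monochromatic K_10; hence R_5(10) > 5391.

E[X] = 5666344714787188828795213697883/5684341886080801486968994140625 ≈ 0.9968; E[X] < 1, so R_5(10) > 5391.


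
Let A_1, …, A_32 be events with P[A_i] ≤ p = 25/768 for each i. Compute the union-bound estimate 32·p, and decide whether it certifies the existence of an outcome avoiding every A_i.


Union bound: P[∪_{i=1}^{32} A_i] ≤ Σ_i P[A_i] ≤ 32·p = 32·(25/768) = 25/24.
Numerically: 25/24 ≈ 1.0417.
Is 25/24 < 1? NO.
Since the bound 25/24 is ≥ 1, the union bound is uninformative here; it does NOT by itself certify existence.

32·p = 25/24 ≈ 1.0417; existence NOT certified by the union bound.


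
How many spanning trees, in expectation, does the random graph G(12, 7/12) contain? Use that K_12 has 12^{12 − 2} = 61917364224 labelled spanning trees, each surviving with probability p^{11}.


K_12 has 12^{12 − 2} = 61917364224 labelled spanning trees.
For each such spanning tree H, let X_H = 1 if all 11 edges of H are present in G. Then P[X_H = 1] = p^{11} = (7/12)^{11} = 1977326743/743008370688.
By linearity of expectation: E[X] = Σ_H E[X_H] = 61917364224 · p^{11} = 61917364224 · 1977326743/743008370688 = 1977326743/12.
Numerically: E[X] ≈ 1.65e+08.

E[X] = 61917364224 · (7/12)^{11} = 1977326743/12 ≈ 1.65e+08.


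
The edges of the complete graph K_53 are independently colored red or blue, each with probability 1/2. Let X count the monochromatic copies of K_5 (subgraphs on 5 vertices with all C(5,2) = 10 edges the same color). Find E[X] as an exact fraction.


Let X = Σ_S X_S over the C(53, 5) = 2869685 subsets S of size 5, where X_S = 1 if the K_5 on S is monochromatic.
For a fixed S, the K_5 on S has C(5, 2) = 10 edges. P[all 10 edges red] = (1/2)^10, and likewise for blue, so P[monochromatic] = 2·(1/2)^10 = 2^{1 − 10} = 1/512.
By linearity: E[X] = C(53, 5) · 2^{1 − 10} = 2869685 · 1/512 = 2869685/512.
Numerically: E[X] ≈ 5604.854.

E[X] = C(53,5)·2^(1−C(5,2)) = 2869685/512 ≈ 5604.854.


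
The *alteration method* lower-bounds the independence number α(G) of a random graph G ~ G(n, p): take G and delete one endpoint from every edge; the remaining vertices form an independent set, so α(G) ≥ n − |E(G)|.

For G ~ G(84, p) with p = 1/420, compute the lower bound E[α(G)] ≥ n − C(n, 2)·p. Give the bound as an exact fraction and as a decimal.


E[|E(G)|] = C(84, 2)·p = 3486 · (1/420) = 83/10.
E[α(G)] ≥ n − E[|E(G)|] = 84 − 83/10 = 757/10.
Numerically: ≈ 75.700.
(This is only a lower bound; the true E[α(G)] may be larger.)

E[α(G)] ≥ 757/10 ≈ 75.700.


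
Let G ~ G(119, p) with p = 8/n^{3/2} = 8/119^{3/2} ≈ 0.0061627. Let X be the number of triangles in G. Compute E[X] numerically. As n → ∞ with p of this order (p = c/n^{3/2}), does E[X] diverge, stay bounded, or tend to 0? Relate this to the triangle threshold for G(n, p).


Number of potential triangles: C(119, 3) = 273819.
Each occurs with probability p³ ≈ (0.0061627)³ ≈ 2.3404999e-07.
By linearity: E[X] = C(119, 3)·p³ ≈ 273819 · 2.3404999e-07 ≈ 0.06409.
Since α = 3/2 > 1, p = c/n^{3/2} = o(1/n) is below the triangle threshold p ~ 1/n. Asymptotically E[X] ~ (c³/6)·n^{3(1−α)} = (8³/6)·n^{-1.5} → 0, so by Markov's inequality G has no triangles w.h.p.

E[X] ≈ 0.06409; in regime p = Θ(1/n^{3/2}) E[X] tends to 0 (below the triangle threshold p ~ 1/n).


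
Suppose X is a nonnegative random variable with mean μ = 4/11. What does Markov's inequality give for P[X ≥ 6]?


μ = E[X] = 4/11, a = 6.
Markov: P[X ≥ 6] ≤ μ/a = (4/11)/6 = 2/33.
Numerically: ≈ 0.06061.
(Since a = 6 > μ = 0.36364, the bound 2/33 is < 1 and informative.)

P[X ≥ 6] ≤ 2/33 ≈ 0.06061.


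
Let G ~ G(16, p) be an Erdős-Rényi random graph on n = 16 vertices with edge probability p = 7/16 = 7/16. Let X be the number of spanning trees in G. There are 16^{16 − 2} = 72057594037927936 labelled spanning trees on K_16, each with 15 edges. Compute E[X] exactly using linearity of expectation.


K_16 has 16^{16 − 2} = 72057594037927936 labelled spanning trees.
For each such spanning tree H, let X_H = 1 if all 15 edges of H are present in G. Then P[X_H = 1] = p^{15} = (7/16)^{15} = 4747561509943/1152921504606846976.
By linearity: E[X] = Σ_H E[X_H] = 72057594037927936 · p^{15} = 72057594037927936 · 4747561509943/1152921504606846976 = 4747561509943/16.
Numerically: E[X] ≈ 2.96723e+11.

E[X] = 72057594037927936 · (7/16)^{15} = 4747561509943/16 ≈ 2.96723e+11.


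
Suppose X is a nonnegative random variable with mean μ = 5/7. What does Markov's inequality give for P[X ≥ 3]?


μ = E[X] = 5/7, a = 3.
Markov: P[X ≥ 3] ≤ μ/a = (5/7)/3 = 5/21.
Numerically: ≈ 0.2381.
(Since a = 3 > μ = 0.7143, the bound 5/21 is < 1 and informative.)

P[X ≥ 3] ≤ 5/21 ≈ 0.2381.


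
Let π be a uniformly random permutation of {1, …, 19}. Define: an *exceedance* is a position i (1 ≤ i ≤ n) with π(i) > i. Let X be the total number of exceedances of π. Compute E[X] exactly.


Write X = Σ_{i=1}^{19} X_i, where X_i = 1_{π(i) > i}.
For each fixed i, π(i) is uniform over {1, …, 19} (marginal of a uniform permutation), so P[π(i) > i] = (n − i)/n. Summing: Σ_{i=1}^{19} (n − i)/n = (0 + 1 + … + 18)/19 = 19(19 − 1)/(2·19) = (19 − 1)/2.
Hence E[X] = Σ_{i=1}^{19} (19 − i)/19 = 9 ≈ 9.00000.

E[X] = 9 = 9.00000.
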